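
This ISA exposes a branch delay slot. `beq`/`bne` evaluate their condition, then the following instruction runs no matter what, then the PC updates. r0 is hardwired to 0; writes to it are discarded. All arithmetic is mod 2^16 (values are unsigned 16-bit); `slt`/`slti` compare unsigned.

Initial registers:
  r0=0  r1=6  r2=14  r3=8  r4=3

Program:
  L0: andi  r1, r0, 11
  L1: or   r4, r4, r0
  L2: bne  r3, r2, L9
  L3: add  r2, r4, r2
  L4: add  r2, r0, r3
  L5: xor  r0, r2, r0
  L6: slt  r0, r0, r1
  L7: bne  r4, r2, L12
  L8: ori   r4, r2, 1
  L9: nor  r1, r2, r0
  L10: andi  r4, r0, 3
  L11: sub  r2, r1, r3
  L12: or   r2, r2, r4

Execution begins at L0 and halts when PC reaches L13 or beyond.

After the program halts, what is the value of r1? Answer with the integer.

65518

PC=0  andi  r1, r0, 11       | r0=0 r1=0 r2=14 r3=8 r4=3
PC=1  or   r4, r4, r0        | r0=0 r1=0 r2=14 r3=8 r4=3
PC=2  bne  r3, r2, L9        | r0=0 r1=0 r2=14 r3=8 r4=3  [TAKEN]
PC=3  add  r2, r4, r2        | r0=0 r1=0 r2=17 r3=8 r4=3
PC=9  nor  r1, r2, r0        | r0=0 r1=65518 r2=17 r3=8 r4=3
PC=10 andi  r4, r0, 3        | r0=0 r1=65518 r2=17 r3=8 r4=0
PC=11 sub  r2, r1, r3        | r0=0 r1=65518 r2=65510 r3=8 r4=0
PC=12 or   r2, r2, r4        | r0=0 r1=65518 r2=65510 r3=8 r4=0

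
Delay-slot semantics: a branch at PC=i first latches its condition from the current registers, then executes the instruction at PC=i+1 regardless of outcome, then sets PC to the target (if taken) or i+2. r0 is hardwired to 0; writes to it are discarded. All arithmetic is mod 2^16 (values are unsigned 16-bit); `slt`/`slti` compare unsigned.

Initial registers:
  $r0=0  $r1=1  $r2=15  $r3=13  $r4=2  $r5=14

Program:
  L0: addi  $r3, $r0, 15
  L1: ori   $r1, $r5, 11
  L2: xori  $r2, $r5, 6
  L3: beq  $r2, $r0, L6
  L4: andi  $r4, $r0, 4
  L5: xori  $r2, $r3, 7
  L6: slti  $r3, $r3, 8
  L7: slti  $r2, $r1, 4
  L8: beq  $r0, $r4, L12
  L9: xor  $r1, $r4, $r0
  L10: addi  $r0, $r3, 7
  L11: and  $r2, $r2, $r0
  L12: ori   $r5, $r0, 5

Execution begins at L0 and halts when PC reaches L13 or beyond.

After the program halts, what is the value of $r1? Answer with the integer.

  step pc=0: addi  $r3, $r0, 15  regs=(0,1,15,15,2,14)
  step pc=1: ori   $r1, $r5, 11  regs=(0,15,15,15,2,14)
  step pc=2: xori  $r2, $r5, 6  regs=(0,15,8,15,2,14)
  step pc=3: beq  $r2, $r0, L6  cond=F  regs=(0,15,8,15,2,14)
  step pc=4: andi  $r4, $r0, 4  regs=(0,15,8,15,0,14)
  step pc=5: xori  $r2, $r3, 7  regs=(0,15,8,15,0,14)
  step pc=6: slti  $r3, $r3, 8  regs=(0,15,8,0,0,14)
  step pc=7: slti  $r2, $r1, 4  regs=(0,15,0,0,0,14)
  step pc=8: beq  $r0, $r4, L12  cond=T  regs=(0,15,0,0,0,14)
  step pc=9: xor  $r1, $r4, $r0  regs=(0,0,0,0,0,14)
  step pc=12: ori   $r5, $r0, 5  regs=(0,0,0,0,0,5)

0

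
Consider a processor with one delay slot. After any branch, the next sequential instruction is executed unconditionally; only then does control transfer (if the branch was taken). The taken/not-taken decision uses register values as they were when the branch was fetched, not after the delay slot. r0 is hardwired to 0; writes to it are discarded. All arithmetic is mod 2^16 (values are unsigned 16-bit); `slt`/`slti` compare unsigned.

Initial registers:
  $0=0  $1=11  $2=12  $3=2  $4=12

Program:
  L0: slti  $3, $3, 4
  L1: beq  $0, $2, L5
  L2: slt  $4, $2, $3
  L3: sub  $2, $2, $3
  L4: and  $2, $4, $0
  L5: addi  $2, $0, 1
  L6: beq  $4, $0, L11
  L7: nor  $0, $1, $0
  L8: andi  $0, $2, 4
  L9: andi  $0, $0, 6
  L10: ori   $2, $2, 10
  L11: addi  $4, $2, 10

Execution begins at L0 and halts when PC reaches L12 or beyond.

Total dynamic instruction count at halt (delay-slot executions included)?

#0 slti  $3, $3, 4 ; 0/11/12/1/12
#1 beq  $0, $2, L5 ; 0/11/12/1/12 ; →fallthru
#2 slt  $4, $2, $3 ; 0/11/12/1/0
#3 sub  $2, $2, $3 ; 0/11/11/1/0
#4 and  $2, $4, $0 ; 0/11/0/1/0
#5 addi  $2, $0, 1 ; 0/11/1/1/0
#6 beq  $4, $0, L11 ; 0/11/1/1/0 ; →target
#7 nor  $0, $1, $0 ; 0/11/1/1/0
#11 addi  $4, $2, 10 ; 0/11/1/1/11

9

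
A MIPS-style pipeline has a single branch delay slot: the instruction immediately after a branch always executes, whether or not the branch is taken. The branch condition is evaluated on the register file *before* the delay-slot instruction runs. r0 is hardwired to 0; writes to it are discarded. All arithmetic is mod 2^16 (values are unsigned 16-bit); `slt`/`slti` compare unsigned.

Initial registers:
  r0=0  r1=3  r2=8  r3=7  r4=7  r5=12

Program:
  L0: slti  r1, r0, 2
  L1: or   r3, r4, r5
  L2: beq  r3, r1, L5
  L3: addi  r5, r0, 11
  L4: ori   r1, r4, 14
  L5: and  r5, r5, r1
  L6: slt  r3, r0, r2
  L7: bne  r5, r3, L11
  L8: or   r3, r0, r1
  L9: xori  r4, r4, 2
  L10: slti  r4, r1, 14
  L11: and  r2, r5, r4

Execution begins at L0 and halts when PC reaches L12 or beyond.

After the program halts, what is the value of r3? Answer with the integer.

[0] slti  r1, r0, 2  →  {r0:0, r1:1, r2:8, r3:7, r4:7, r5:12}
[1] or   r3, r4, r5  →  {r0:0, r1:1, r2:8, r3:15, r4:7, r5:12}
[2] beq  r3, r1, L5  →  {r0:0, r1:1, r2:8, r3:15, r4:7, r5:12}  ⟨branch fallthrough⟩
[3] addi  r5, r0, 11  →  {r0:0, r1:1, r2:8, r3:15, r4:7, r5:11}
[4] ori   r1, r4, 14  →  {r0:0, r1:15, r2:8, r3:15, r4:7, r5:11}
[5] and  r5, r5, r1  →  {r0:0, r1:15, r2:8, r3:15, r4:7, r5:11}
[6] slt  r3, r0, r2  →  {r0:0, r1:15, r2:8, r3:1, r4:7, r5:11}
[7] bne  r5, r3, L11  →  {r0:0, r1:15, r2:8, r3:1, r4:7, r5:11}  ⟨branch taken⟩
[8] or   r3, r0, r1  →  {r0:0, r1:15, r2:8, r3:15, r4:7, r5:11}
[11] and  r2, r5, r4  →  {r0:0, r1:15, r2:3, r3:15, r4:7, r5:11}

15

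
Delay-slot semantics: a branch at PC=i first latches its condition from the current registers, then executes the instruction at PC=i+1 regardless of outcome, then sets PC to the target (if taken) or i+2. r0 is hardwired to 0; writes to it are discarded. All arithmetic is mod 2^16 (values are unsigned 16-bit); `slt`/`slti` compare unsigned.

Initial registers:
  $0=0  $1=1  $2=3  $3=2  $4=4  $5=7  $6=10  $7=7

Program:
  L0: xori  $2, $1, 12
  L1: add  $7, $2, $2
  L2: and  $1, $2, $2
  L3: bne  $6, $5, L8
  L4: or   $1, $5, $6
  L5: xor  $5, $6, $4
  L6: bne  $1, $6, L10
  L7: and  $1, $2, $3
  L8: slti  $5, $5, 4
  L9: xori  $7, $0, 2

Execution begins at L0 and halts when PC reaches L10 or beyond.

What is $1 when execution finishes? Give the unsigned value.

15

  step pc=0: xori  $2, $1, 12  regs=(0,1,13,2,4,7,10,7)
  step pc=1: add  $7, $2, $2  regs=(0,1,13,2,4,7,10,26)
  step pc=2: and  $1, $2, $2  regs=(0,13,13,2,4,7,10,26)
  step pc=3: bne  $6, $5, L8  cond=T  regs=(0,13,13,2,4,7,10,26)
  step pc=4: or   $1, $5, $6  regs=(0,15,13,2,4,7,10,26)
  step pc=8: slti  $5, $5, 4  regs=(0,15,13,2,4,0,10,26)
  step pc=9: xori  $7, $0, 2  regs=(0,15,13,2,4,0,10,2)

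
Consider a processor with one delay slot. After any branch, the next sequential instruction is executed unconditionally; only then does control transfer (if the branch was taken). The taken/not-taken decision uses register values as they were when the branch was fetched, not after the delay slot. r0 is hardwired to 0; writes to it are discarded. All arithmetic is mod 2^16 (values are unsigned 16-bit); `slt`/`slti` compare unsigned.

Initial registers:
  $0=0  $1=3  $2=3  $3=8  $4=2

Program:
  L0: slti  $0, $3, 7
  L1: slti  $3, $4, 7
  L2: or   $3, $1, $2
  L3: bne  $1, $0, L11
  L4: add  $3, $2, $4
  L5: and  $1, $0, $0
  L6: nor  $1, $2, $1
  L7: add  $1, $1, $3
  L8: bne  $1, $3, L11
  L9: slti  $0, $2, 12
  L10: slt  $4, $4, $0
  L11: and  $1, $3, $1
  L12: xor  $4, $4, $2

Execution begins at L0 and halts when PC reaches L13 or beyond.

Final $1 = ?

1

PC=0  slti  $0, $3, 7        | $0=0 $1=3 $2=3 $3=8 $4=2
PC=1  slti  $3, $4, 7        | $0=0 $1=3 $2=3 $3=1 $4=2
PC=2  or   $3, $1, $2        | $0=0 $1=3 $2=3 $3=3 $4=2
PC=3  bne  $1, $0, L11       | $0=0 $1=3 $2=3 $3=3 $4=2  [TAKEN]
PC=4  add  $3, $2, $4        | $0=0 $1=3 $2=3 $3=5 $4=2
PC=11 and  $1, $3, $1        | $0=0 $1=1 $2=3 $3=5 $4=2
PC=12 xor  $4, $4, $2        | $0=0 $1=1 $2=3 $3=5 $4=1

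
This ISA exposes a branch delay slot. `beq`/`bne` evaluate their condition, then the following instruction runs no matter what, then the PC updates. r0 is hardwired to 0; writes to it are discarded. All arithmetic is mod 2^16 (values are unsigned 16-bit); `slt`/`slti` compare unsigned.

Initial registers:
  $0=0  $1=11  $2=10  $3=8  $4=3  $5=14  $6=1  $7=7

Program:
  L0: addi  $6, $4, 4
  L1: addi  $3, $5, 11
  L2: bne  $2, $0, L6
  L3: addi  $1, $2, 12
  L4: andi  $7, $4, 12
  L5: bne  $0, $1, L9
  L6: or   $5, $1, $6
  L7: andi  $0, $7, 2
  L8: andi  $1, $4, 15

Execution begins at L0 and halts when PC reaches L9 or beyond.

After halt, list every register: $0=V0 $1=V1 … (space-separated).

[0] addi  $6, $4, 4  →  {$0:0, $1:11, $2:10, $3:8, $4:3, $5:14, $6:7, $7:7}
[1] addi  $3, $5, 11  →  {$0:0, $1:11, $2:10, $3:25, $4:3, $5:14, $6:7, $7:7}
[2] bne  $2, $0, L6  →  {$0:0, $1:11, $2:10, $3:25, $4:3, $5:14, $6:7, $7:7}  ⟨branch taken⟩
[3] addi  $1, $2, 12  →  {$0:0, $1:22, $2:10, $3:25, $4:3, $5:14, $6:7, $7:7}
[6] or   $5, $1, $6  →  {$0:0, $1:22, $2:10, $3:25, $4:3, $5:23, $6:7, $7:7}
[7] andi  $0, $7, 2  →  {$0:0, $1:22, $2:10, $3:25, $4:3, $5:23, $6:7, $7:7}
[8] andi  $1, $4, 15  →  {$0:0, $1:3, $2:10, $3:25, $4:3, $5:23, $6:7, $7:7}

$0=0 $1=3 $2=10 $3=25 $4=3 $5=23 $6=7 $7=7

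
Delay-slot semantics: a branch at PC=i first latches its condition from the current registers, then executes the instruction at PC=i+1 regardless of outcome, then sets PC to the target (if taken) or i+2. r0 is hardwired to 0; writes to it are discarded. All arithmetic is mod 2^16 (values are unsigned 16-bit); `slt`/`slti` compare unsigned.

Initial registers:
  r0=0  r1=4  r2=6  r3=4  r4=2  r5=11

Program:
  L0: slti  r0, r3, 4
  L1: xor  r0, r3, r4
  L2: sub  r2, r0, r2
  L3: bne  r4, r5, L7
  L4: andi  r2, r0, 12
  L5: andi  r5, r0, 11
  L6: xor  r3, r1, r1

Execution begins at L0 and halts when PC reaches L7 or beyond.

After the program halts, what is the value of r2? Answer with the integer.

#0 slti  r0, r3, 4 ; 0/4/6/4/2/11
#1 xor  r0, r3, r4 ; 0/4/6/4/2/11
#2 sub  r2, r0, r2 ; 0/4/65530/4/2/11
#3 bne  r4, r5, L7 ; 0/4/65530/4/2/11 ; →target
#4 andi  r2, r0, 12 ; 0/4/0/4/2/11

0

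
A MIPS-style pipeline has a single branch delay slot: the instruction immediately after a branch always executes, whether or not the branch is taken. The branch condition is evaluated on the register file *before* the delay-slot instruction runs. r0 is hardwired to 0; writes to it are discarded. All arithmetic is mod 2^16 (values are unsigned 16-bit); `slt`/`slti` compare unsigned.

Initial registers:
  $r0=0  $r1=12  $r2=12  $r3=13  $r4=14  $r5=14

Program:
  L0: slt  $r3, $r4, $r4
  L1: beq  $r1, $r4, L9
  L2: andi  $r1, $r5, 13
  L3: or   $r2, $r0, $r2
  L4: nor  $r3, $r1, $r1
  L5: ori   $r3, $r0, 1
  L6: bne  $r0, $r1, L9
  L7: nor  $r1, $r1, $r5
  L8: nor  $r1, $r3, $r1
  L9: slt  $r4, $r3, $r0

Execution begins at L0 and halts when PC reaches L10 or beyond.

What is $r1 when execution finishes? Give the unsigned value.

65521

PC=0  slt  $r3, $r4, $r4     | $r0=0 $r1=12 $r2=12 $r3=0 $r4=14 $r5=14
PC=1  beq  $r1, $r4, L9      | $r0=0 $r1=12 $r2=12 $r3=0 $r4=14 $r5=14  [not taken]
PC=2  andi  $r1, $r5, 13     | $r0=0 $r1=12 $r2=12 $r3=0 $r4=14 $r5=14
PC=3  or   $r2, $r0, $r2     | $r0=0 $r1=12 $r2=12 $r3=0 $r4=14 $r5=14
PC=4  nor  $r3, $r1, $r1     | $r0=0 $r1=12 $r2=12 $r3=65523 $r4=14 $r5=14
PC=5  ori   $r3, $r0, 1      | $r0=0 $r1=12 $r2=12 $r3=1 $r4=14 $r5=14
PC=6  bne  $r0, $r1, L9      | $r0=0 $r1=12 $r2=12 $r3=1 $r4=14 $r5=14  [TAKEN]
PC=7  nor  $r1, $r1, $r5     | $r0=0 $r1=65521 $r2=12 $r3=1 $r4=14 $r5=14
PC=9  slt  $r4, $r3, $r0     | $r0=0 $r1=65521 $r2=12 $r3=1 $r4=0 $r5=14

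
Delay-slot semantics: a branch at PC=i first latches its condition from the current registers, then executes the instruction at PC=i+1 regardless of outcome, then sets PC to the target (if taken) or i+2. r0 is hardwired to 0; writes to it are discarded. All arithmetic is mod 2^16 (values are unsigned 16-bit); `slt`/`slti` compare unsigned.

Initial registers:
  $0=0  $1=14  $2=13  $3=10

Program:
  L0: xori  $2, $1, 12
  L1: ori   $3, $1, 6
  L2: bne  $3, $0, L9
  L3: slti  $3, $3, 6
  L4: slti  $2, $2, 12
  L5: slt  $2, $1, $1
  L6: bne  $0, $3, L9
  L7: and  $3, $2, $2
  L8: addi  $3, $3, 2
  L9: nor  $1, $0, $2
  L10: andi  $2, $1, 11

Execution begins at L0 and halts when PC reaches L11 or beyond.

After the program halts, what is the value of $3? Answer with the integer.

[0] xori  $2, $1, 12  →  {$0:0, $1:14, $2:2, $3:10}
[1] ori   $3, $1, 6  →  {$0:0, $1:14, $2:2, $3:14}
[2] bne  $3, $0, L9  →  {$0:0, $1:14, $2:2, $3:14}  ⟨branch taken⟩
[3] slti  $3, $3, 6  →  {$0:0, $1:14, $2:2, $3:0}
[9] nor  $1, $0, $2  →  {$0:0, $1:65533, $2:2, $3:0}
[10] andi  $2, $1, 11  →  {$0:0, $1:65533, $2:9, $3:0}

0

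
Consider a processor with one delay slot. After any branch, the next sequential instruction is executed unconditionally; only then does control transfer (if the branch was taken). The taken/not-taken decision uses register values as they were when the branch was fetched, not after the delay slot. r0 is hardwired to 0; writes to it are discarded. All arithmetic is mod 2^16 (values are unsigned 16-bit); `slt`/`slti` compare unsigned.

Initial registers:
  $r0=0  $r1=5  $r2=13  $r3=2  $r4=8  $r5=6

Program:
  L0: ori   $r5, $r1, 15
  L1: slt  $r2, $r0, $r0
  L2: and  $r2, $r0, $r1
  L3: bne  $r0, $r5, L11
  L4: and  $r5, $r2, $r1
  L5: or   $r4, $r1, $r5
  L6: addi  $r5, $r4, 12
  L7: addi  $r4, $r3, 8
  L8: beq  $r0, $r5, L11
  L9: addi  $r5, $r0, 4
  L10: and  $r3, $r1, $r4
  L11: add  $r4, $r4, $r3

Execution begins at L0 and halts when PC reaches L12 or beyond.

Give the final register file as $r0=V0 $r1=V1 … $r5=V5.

#0 ori   $r5, $r1, 15 ; 0/5/13/2/8/15
#1 slt  $r2, $r0, $r0 ; 0/5/0/2/8/15
#2 and  $r2, $r0, $r1 ; 0/5/0/2/8/15
#3 bne  $r0, $r5, L11 ; 0/5/0/2/8/15 ; →target
#4 and  $r5, $r2, $r1 ; 0/5/0/2/8/0
#11 add  $r4, $r4, $r3 ; 0/5/0/2/10/0

$r0=0 $r1=5 $r2=0 $r3=2 $r4=10 $r5=0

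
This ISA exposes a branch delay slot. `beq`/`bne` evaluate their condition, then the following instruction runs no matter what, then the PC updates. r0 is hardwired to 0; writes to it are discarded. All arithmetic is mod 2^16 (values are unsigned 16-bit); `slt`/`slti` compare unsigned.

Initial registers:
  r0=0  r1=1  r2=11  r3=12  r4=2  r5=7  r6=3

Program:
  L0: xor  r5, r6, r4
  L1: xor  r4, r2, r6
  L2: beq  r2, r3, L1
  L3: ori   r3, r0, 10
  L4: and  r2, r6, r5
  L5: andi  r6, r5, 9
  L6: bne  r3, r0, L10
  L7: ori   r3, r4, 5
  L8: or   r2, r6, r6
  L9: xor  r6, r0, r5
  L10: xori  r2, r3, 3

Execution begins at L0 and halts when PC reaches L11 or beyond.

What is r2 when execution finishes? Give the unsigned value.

14

[0] xor  r5, r6, r4  →  {r0:0, r1:1, r2:11, r3:12, r4:2, r5:1, r6:3}
[1] xor  r4, r2, r6  →  {r0:0, r1:1, r2:11, r3:12, r4:8, r5:1, r6:3}
[2] beq  r2, r3, L1  →  {r0:0, r1:1, r2:11, r3:12, r4:8, r5:1, r6:3}  ⟨branch fallthrough⟩
[3] ori   r3, r0, 10  →  {r0:0, r1:1, r2:11, r3:10, r4:8, r5:1, r6:3}
[4] and  r2, r6, r5  →  {r0:0, r1:1, r2:1, r3:10, r4:8, r5:1, r6:3}
[5] andi  r6, r5, 9  →  {r0:0, r1:1, r2:1, r3:10, r4:8, r5:1, r6:1}
[6] bne  r3, r0, L10  →  {r0:0, r1:1, r2:1, r3:10, r4:8, r5:1, r6:1}  ⟨branch taken⟩
[7] ori   r3, r4, 5  →  {r0:0, r1:1, r2:1, r3:13, r4:8, r5:1, r6:1}
[10] xori  r2, r3, 3  →  {r0:0, r1:1, r2:14, r3:13, r4:8, r5:1, r6:1}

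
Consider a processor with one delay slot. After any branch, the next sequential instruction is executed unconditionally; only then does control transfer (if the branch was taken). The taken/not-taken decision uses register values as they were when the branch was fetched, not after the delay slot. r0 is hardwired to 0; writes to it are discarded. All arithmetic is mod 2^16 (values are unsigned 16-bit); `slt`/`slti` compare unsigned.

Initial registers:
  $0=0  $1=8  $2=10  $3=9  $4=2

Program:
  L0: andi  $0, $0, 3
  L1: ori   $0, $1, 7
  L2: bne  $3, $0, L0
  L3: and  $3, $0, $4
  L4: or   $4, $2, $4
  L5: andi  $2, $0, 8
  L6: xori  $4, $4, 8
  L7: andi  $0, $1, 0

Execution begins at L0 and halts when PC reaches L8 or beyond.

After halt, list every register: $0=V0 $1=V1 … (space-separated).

$0=0 $1=8 $2=0 $3=0 $4=2

#0 andi  $0, $0, 3 ; 0/8/10/9/2
#1 ori   $0, $1, 7 ; 0/8/10/9/2
#2 bne  $3, $0, L0 ; 0/8/10/9/2 ; →target
#3 and  $3, $0, $4 ; 0/8/10/0/2
#0 andi  $0, $0, 3 ; 0/8/10/0/2
#1 ori   $0, $1, 7 ; 0/8/10/0/2
#2 bne  $3, $0, L0 ; 0/8/10/0/2 ; →fallthru
#3 and  $3, $0, $4 ; 0/8/10/0/2
#4 or   $4, $2, $4 ; 0/8/10/0/10
#5 andi  $2, $0, 8 ; 0/8/0/0/10
#6 xori  $4, $4, 8 ; 0/8/0/0/2
#7 andi  $0, $1, 0 ; 0/8/0/0/2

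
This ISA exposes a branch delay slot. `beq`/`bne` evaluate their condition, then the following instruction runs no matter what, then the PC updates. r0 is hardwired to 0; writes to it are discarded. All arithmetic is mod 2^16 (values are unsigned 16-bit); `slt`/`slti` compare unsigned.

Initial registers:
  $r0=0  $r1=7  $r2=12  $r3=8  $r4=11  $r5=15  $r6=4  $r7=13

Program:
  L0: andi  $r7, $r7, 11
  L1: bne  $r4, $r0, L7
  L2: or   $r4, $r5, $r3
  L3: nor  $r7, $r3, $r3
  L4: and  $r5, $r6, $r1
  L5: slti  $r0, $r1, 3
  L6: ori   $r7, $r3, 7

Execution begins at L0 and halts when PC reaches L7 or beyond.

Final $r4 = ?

[0] andi  $r7, $r7, 11  →  {$r0:0, $r1:7, $r2:12, $r3:8, $r4:11, $r5:15, $r6:4, $r7:9}
[1] bne  $r4, $r0, L7  →  {$r0:0, $r1:7, $r2:12, $r3:8, $r4:11, $r5:15, $r6:4, $r7:9}  ⟨branch taken⟩
[2] or   $r4, $r5, $r3  →  {$r0:0, $r1:7, $r2:12, $r3:8, $r4:15, $r5:15, $r6:4, $r7:9}

15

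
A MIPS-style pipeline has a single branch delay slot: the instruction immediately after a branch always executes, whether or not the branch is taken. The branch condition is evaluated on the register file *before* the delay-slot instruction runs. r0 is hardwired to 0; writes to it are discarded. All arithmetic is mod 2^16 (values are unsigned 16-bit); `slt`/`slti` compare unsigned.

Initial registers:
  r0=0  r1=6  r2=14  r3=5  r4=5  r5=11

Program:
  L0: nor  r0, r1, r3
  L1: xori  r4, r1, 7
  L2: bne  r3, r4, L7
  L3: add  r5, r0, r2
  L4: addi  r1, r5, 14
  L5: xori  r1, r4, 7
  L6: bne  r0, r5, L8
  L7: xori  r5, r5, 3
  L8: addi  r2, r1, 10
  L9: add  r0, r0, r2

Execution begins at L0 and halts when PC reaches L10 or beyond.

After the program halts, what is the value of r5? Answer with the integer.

13

[0] nor  r0, r1, r3  →  {r0:0, r1:6, r2:14, r3:5, r4:5, r5:11}
[1] xori  r4, r1, 7  →  {r0:0, r1:6, r2:14, r3:5, r4:1, r5:11}
[2] bne  r3, r4, L7  →  {r0:0, r1:6, r2:14, r3:5, r4:1, r5:11}  ⟨branch taken⟩
[3] add  r5, r0, r2  →  {r0:0, r1:6, r2:14, r3:5, r4:1, r5:14}
[7] xori  r5, r5, 3  →  {r0:0, r1:6, r2:14, r3:5, r4:1, r5:13}
[8] addi  r2, r1, 10  →  {r0:0, r1:6, r2:16, r3:5, r4:1, r5:13}
[9] add  r0, r0, r2  →  {r0:0, r1:6, r2:16, r3:5, r4:1, r5:13}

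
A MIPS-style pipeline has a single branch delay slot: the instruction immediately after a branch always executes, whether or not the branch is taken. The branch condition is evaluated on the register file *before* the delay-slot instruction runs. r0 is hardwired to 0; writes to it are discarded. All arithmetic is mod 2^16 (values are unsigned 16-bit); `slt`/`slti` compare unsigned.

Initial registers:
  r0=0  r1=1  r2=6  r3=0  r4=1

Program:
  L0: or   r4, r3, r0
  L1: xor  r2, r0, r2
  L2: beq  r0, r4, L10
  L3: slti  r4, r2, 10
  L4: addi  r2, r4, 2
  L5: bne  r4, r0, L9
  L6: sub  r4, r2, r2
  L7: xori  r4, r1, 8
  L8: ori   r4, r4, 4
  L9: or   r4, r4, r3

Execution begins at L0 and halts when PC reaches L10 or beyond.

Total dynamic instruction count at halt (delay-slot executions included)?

  step pc=0: or   r4, r3, r0  regs=(0,1,6,0,0)
  step pc=1: xor  r2, r0, r2  regs=(0,1,6,0,0)
  step pc=2: beq  r0, r4, L10  cond=T  regs=(0,1,6,0,0)
  step pc=3: slti  r4, r2, 10  regs=(0,1,6,0,1)

4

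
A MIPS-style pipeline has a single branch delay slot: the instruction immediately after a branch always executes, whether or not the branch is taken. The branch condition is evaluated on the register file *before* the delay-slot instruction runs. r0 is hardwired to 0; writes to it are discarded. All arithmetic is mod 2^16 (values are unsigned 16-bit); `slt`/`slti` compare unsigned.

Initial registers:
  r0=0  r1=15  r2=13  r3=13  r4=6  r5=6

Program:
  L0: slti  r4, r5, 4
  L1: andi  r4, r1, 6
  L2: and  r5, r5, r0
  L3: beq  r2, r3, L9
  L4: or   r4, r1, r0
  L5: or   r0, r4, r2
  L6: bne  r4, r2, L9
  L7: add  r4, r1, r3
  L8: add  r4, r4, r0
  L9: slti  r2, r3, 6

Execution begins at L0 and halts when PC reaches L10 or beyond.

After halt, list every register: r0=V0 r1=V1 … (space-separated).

#0 slti  r4, r5, 4 ; 0/15/13/13/0/6
#1 andi  r4, r1, 6 ; 0/15/13/13/6/6
#2 and  r5, r5, r0 ; 0/15/13/13/6/0
#3 beq  r2, r3, L9 ; 0/15/13/13/6/0 ; →target
#4 or   r4, r1, r0 ; 0/15/13/13/15/0
#9 slti  r2, r3, 6 ; 0/15/0/13/15/0

r0=0 r1=15 r2=0 r3=13 r4=15 r5=0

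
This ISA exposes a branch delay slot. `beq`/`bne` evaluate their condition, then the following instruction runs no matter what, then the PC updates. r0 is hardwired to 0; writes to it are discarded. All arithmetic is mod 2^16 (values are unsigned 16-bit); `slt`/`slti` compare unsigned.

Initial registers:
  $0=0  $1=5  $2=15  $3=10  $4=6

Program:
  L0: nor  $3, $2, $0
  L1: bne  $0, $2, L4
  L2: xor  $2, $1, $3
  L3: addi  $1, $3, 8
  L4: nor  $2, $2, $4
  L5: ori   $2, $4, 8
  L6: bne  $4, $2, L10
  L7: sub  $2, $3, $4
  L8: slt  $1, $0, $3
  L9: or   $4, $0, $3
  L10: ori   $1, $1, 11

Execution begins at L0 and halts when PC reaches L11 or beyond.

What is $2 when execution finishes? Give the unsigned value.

65514

PC=0  nor  $3, $2, $0        | $0=0 $1=5 $2=15 $3=65520 $4=6
PC=1  bne  $0, $2, L4        | $0=0 $1=5 $2=15 $3=65520 $4=6  [TAKEN]
PC=2  xor  $2, $1, $3        | $0=0 $1=5 $2=65525 $3=65520 $4=6
PC=4  nor  $2, $2, $4        | $0=0 $1=5 $2=8 $3=65520 $4=6
PC=5  ori   $2, $4, 8        | $0=0 $1=5 $2=14 $3=65520 $4=6
PC=6  bne  $4, $2, L10       | $0=0 $1=5 $2=14 $3=65520 $4=6  [TAKEN]
PC=7  sub  $2, $3, $4        | $0=0 $1=5 $2=65514 $3=65520 $4=6
PC=10 ori   $1, $1, 11       | $0=0 $1=15 $2=65514 $3=65520 $4=6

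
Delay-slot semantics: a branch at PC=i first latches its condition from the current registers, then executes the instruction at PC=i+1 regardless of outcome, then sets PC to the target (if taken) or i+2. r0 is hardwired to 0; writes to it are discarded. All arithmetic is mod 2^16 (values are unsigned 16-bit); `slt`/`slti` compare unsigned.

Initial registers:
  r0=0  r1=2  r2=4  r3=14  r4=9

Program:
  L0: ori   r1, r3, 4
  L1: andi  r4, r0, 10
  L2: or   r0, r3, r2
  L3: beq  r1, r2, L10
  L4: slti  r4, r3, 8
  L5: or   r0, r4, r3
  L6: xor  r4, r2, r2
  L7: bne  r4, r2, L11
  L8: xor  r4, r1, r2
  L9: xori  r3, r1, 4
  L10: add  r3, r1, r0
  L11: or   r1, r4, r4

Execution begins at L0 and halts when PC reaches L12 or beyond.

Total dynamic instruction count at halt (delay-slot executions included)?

[0] ori   r1, r3, 4  →  {r0:0, r1:14, r2:4, r3:14, r4:9}
[1] andi  r4, r0, 10  →  {r0:0, r1:14, r2:4, r3:14, r4:0}
[2] or   r0, r3, r2  →  {r0:0, r1:14, r2:4, r3:14, r4:0}
[3] beq  r1, r2, L10  →  {r0:0, r1:14, r2:4, r3:14, r4:0}  ⟨branch fallthrough⟩
[4] slti  r4, r3, 8  →  {r0:0, r1:14, r2:4, r3:14, r4:0}
[5] or   r0, r4, r3  →  {r0:0, r1:14, r2:4, r3:14, r4:0}
[6] xor  r4, r2, r2  →  {r0:0, r1:14, r2:4, r3:14, r4:0}
[7] bne  r4, r2, L11  →  {r0:0, r1:14, r2:4, r3:14, r4:0}  ⟨branch taken⟩
[8] xor  r4, r1, r2  →  {r0:0, r1:14, r2:4, r3:14, r4:10}
[11] or   r1, r4, r4  →  {r0:0, r1:10, r2:4, r3:14, r4:10}

10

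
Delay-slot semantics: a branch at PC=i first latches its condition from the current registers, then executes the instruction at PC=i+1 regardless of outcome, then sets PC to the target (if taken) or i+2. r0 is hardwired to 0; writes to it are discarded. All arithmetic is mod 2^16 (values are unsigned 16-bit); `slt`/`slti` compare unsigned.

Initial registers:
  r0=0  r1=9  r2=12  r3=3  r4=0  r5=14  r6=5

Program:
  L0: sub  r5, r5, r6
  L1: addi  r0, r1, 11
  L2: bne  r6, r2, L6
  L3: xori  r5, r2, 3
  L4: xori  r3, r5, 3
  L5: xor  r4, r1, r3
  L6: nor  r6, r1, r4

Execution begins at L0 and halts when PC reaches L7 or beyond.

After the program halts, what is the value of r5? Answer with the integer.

15

#0 sub  r5, r5, r6 ; 0/9/12/3/0/9/5
#1 addi  r0, r1, 11 ; 0/9/12/3/0/9/5
#2 bne  r6, r2, L6 ; 0/9/12/3/0/9/5 ; →target
#3 xori  r5, r2, 3 ; 0/9/12/3/0/15/5
#6 nor  r6, r1, r4 ; 0/9/12/3/0/15/65526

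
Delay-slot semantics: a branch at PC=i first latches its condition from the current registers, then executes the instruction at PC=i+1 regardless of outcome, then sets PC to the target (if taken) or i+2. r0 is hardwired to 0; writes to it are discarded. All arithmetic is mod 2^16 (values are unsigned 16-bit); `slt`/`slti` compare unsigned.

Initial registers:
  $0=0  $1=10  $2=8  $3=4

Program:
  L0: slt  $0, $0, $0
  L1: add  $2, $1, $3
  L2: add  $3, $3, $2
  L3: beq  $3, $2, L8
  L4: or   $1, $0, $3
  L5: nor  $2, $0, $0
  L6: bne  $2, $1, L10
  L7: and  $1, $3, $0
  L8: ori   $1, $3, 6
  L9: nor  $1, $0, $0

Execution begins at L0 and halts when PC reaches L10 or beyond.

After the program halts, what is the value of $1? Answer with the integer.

#0 slt  $0, $0, $0 ; 0/10/8/4
#1 add  $2, $1, $3 ; 0/10/14/4
#2 add  $3, $3, $2 ; 0/10/14/18
#3 beq  $3, $2, L8 ; 0/10/14/18 ; →fallthru
#4 or   $1, $0, $3 ; 0/18/14/18
#5 nor  $2, $0, $0 ; 0/18/65535/18
#6 bne  $2, $1, L10 ; 0/18/65535/18 ; →target
#7 and  $1, $3, $0 ; 0/0/65535/18

0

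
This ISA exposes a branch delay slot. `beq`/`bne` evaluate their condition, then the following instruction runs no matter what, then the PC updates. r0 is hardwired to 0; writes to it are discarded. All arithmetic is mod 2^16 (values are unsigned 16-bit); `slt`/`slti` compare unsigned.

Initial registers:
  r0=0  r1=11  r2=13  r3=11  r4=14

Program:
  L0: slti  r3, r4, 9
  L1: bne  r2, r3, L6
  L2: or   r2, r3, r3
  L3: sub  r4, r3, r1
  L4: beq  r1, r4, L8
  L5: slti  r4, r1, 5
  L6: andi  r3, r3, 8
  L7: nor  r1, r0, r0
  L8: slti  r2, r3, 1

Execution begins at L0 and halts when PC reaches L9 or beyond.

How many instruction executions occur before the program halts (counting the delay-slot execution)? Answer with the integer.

6

[0] slti  r3, r4, 9  →  {r0:0, r1:11, r2:13, r3:0, r4:14}
[1] bne  r2, r3, L6  →  {r0:0, r1:11, r2:13, r3:0, r4:14}  ⟨branch taken⟩
[2] or   r2, r3, r3  →  {r0:0, r1:11, r2:0, r3:0, r4:14}
[6] andi  r3, r3, 8  →  {r0:0, r1:11, r2:0, r3:0, r4:14}
[7] nor  r1, r0, r0  →  {r0:0, r1:65535, r2:0, r3:0, r4:14}
[8] slti  r2, r3, 1  →  {r0:0, r1:65535, r2:1, r3:0, r4:14}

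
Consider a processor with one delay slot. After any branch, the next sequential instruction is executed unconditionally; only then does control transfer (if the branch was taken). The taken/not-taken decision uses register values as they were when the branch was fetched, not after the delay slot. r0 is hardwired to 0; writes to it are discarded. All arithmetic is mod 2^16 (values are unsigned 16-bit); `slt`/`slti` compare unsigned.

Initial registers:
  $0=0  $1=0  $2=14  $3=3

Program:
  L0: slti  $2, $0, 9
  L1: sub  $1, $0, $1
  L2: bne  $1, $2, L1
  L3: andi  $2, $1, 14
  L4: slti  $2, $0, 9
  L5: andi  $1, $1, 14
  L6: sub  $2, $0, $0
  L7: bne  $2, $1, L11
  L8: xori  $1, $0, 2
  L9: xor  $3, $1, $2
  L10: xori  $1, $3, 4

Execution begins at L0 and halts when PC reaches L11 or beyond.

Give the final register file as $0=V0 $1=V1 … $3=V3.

$0=0 $1=6 $2=0 $3=2

#0 slti  $2, $0, 9 ; 0/0/1/3
#1 sub  $1, $0, $1 ; 0/0/1/3
#2 bne  $1, $2, L1 ; 0/0/1/3 ; →target
#3 andi  $2, $1, 14 ; 0/0/0/3
#1 sub  $1, $0, $1 ; 0/0/0/3
#2 bne  $1, $2, L1 ; 0/0/0/3 ; →fallthru
#3 andi  $2, $1, 14 ; 0/0/0/3
#4 slti  $2, $0, 9 ; 0/0/1/3
#5 andi  $1, $1, 14 ; 0/0/1/3
#6 sub  $2, $0, $0 ; 0/0/0/3
#7 bne  $2, $1, L11 ; 0/0/0/3 ; →fallthru
#8 xori  $1, $0, 2 ; 0/2/0/3
#9 xor  $3, $1, $2 ; 0/2/0/2
#10 xori  $1, $3, 4 ; 0/6/0/2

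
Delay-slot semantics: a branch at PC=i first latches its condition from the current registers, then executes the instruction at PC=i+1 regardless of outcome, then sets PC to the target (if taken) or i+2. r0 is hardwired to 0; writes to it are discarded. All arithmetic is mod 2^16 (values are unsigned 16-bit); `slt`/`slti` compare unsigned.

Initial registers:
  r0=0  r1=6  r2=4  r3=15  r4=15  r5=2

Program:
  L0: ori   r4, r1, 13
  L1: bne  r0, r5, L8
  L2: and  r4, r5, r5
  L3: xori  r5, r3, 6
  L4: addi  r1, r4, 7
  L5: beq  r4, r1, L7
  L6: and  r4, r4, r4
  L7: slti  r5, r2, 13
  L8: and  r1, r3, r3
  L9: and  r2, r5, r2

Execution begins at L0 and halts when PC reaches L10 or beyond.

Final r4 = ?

2

#0 ori   r4, r1, 13 ; 0/6/4/15/15/2
#1 bne  r0, r5, L8 ; 0/6/4/15/15/2 ; →target
#2 and  r4, r5, r5 ; 0/6/4/15/2/2
#8 and  r1, r3, r3 ; 0/15/4/15/2/2
#9 and  r2, r5, r2 ; 0/15/0/15/2/2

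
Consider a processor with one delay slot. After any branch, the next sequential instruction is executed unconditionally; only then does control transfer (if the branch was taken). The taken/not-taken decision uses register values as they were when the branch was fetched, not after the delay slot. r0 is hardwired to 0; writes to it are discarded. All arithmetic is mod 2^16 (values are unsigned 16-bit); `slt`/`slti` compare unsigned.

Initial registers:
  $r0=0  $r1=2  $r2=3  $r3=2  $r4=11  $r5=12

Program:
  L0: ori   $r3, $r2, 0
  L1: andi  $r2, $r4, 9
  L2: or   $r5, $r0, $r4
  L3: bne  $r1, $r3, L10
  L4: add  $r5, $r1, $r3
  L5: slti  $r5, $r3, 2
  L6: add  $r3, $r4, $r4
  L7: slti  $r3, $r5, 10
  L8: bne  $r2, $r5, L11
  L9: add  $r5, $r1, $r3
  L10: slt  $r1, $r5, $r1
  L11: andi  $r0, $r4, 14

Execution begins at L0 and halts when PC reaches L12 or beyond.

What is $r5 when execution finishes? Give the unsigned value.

5

#0 ori   $r3, $r2, 0 ; 0/2/3/3/11/12
#1 andi  $r2, $r4, 9 ; 0/2/9/3/11/12
#2 or   $r5, $r0, $r4 ; 0/2/9/3/11/11
#3 bne  $r1, $r3, L10 ; 0/2/9/3/11/11 ; →target
#4 add  $r5, $r1, $r3 ; 0/2/9/3/11/5
#10 slt  $r1, $r5, $r1 ; 0/0/9/3/11/5
#11 andi  $r0, $r4, 14 ; 0/0/9/3/11/5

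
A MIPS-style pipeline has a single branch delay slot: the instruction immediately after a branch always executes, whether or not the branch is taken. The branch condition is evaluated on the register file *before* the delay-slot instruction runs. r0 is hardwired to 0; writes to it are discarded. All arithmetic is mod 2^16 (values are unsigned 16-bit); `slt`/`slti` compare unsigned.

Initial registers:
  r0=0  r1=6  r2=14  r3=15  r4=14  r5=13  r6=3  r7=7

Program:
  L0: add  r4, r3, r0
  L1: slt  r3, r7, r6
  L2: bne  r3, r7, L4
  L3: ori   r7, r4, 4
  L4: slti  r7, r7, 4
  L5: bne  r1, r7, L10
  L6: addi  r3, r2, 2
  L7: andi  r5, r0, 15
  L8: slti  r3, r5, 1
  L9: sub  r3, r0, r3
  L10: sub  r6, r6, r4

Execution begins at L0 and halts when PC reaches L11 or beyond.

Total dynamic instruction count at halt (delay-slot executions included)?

8

PC=0  add  r4, r3, r0        | r0=0 r1=6 r2=14 r3=15 r4=15 r5=13 r6=3 r7=7
PC=1  slt  r3, r7, r6        | r0=0 r1=6 r2=14 r3=0 r4=15 r5=13 r6=3 r7=7
PC=2  bne  r3, r7, L4        | r0=0 r1=6 r2=14 r3=0 r4=15 r5=13 r6=3 r7=7  [TAKEN]
PC=3  ori   r7, r4, 4        | r0=0 r1=6 r2=14 r3=0 r4=15 r5=13 r6=3 r7=15
PC=4  slti  r7, r7, 4        | r0=0 r1=6 r2=14 r3=0 r4=15 r5=13 r6=3 r7=0
PC=5  bne  r1, r7, L10       | r0=0 r1=6 r2=14 r3=0 r4=15 r5=13 r6=3 r7=0  [TAKEN]
PC=6  addi  r3, r2, 2        | r0=0 r1=6 r2=14 r3=16 r4=15 r5=13 r6=3 r7=0
PC=10 sub  r6, r6, r4        | r0=0 r1=6 r2=14 r3=16 r4=15 r5=13 r6=65524 r7=0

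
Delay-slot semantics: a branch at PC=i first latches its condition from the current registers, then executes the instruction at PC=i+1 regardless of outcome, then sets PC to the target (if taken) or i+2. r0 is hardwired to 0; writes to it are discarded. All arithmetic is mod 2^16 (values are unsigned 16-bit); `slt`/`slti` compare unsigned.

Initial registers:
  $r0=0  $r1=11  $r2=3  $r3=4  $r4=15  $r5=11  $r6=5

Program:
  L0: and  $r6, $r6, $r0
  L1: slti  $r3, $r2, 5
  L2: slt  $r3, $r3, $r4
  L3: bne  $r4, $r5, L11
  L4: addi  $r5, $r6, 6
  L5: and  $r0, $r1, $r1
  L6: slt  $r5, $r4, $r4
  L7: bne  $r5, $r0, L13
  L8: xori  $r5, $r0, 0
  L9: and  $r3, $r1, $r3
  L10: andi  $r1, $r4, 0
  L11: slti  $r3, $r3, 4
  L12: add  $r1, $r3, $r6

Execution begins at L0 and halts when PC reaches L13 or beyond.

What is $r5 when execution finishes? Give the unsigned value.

  step pc=0: and  $r6, $r6, $r0  regs=(0,11,3,4,15,11,0)
  step pc=1: slti  $r3, $r2, 5  regs=(0,11,3,1,15,11,0)
  step pc=2: slt  $r3, $r3, $r4  regs=(0,11,3,1,15,11,0)
  step pc=3: bne  $r4, $r5, L11  cond=T  regs=(0,11,3,1,15,11,0)
  step pc=4: addi  $r5, $r6, 6  regs=(0,11,3,1,15,6,0)
  step pc=11: slti  $r3, $r3, 4  regs=(0,11,3,1,15,6,0)
  step pc=12: add  $r1, $r3, $r6  regs=(0,1,3,1,15,6,0)

6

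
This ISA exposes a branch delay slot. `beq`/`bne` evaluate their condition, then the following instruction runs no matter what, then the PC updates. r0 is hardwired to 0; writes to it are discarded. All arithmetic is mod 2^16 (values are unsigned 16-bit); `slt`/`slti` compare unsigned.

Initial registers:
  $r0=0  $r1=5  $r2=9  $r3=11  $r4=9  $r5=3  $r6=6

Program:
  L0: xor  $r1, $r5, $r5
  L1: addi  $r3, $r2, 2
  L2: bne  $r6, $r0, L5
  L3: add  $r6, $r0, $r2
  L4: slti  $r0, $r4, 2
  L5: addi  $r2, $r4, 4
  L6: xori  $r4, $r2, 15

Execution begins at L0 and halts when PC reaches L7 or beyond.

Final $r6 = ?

9

  step pc=0: xor  $r1, $r5, $r5  regs=(0,0,9,11,9,3,6)
  step pc=1: addi  $r3, $r2, 2  regs=(0,0,9,11,9,3,6)
  step pc=2: bne  $r6, $r0, L5  cond=T  regs=(0,0,9,11,9,3,6)
  step pc=3: add  $r6, $r0, $r2  regs=(0,0,9,11,9,3,9)
  step pc=5: addi  $r2, $r4, 4  regs=(0,0,13,11,9,3,9)
  step pc=6: xori  $r4, $r2, 15  regs=(0,0,13,11,2,3,9)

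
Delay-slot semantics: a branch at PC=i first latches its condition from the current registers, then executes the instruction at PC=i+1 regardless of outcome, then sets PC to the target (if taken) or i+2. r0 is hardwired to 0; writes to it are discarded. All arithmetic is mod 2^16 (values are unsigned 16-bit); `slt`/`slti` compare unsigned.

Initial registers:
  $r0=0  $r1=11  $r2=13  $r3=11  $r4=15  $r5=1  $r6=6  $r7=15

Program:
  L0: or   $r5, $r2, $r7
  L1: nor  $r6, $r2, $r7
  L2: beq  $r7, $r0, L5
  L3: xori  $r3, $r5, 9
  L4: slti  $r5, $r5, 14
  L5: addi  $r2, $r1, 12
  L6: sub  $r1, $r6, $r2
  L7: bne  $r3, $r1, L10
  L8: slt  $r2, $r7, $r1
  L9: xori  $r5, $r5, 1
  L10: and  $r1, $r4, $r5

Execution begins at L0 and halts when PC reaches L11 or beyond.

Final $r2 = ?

1

  step pc=0: or   $r5, $r2, $r7  regs=(0,11,13,11,15,15,6,15)
  step pc=1: nor  $r6, $r2, $r7  regs=(0,11,13,11,15,15,65520,15)
  step pc=2: beq  $r7, $r0, L5  cond=F  regs=(0,11,13,11,15,15,65520,15)
  step pc=3: xori  $r3, $r5, 9  regs=(0,11,13,6,15,15,65520,15)
  step pc=4: slti  $r5, $r5, 14  regs=(0,11,13,6,15,0,65520,15)
  step pc=5: addi  $r2, $r1, 12  regs=(0,11,23,6,15,0,65520,15)
  step pc=6: sub  $r1, $r6, $r2  regs=(0,65497,23,6,15,0,65520,15)
  step pc=7: bne  $r3, $r1, L10  cond=T  regs=(0,65497,23,6,15,0,65520,15)
  step pc=8: slt  $r2, $r7, $r1  regs=(0,65497,1,6,15,0,65520,15)
  step pc=10: and  $r1, $r4, $r5  regs=(0,0,1,6,15,0,65520,15)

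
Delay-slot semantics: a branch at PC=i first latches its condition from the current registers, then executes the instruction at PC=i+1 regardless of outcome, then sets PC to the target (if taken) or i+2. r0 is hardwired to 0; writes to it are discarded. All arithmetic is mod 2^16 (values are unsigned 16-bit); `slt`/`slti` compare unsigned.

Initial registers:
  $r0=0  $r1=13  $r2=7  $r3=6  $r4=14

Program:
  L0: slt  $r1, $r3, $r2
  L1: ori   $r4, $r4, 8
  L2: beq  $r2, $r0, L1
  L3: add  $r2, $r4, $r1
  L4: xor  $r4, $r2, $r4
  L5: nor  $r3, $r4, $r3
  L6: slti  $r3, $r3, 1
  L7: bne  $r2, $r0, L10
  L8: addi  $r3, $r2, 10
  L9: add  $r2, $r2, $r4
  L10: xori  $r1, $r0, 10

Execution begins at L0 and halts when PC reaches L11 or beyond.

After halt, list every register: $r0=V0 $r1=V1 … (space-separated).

PC=0  slt  $r1, $r3, $r2     | $r0=0 $r1=1 $r2=7 $r3=6 $r4=14
PC=1  ori   $r4, $r4, 8      | $r0=0 $r1=1 $r2=7 $r3=6 $r4=14
PC=2  beq  $r2, $r0, L1      | $r0=0 $r1=1 $r2=7 $r3=6 $r4=14  [not taken]
PC=3  add  $r2, $r4, $r1     | $r0=0 $r1=1 $r2=15 $r3=6 $r4=14
PC=4  xor  $r4, $r2, $r4     | $r0=0 $r1=1 $r2=15 $r3=6 $r4=1
PC=5  nor  $r3, $r4, $r3     | $r0=0 $r1=1 $r2=15 $r3=65528 $r4=1
PC=6  slti  $r3, $r3, 1      | $r0=0 $r1=1 $r2=15 $r3=0 $r4=1
PC=7  bne  $r2, $r0, L10     | $r0=0 $r1=1 $r2=15 $r3=0 $r4=1  [TAKEN]
PC=8  addi  $r3, $r2, 10     | $r0=0 $r1=1 $r2=15 $r3=25 $r4=1
PC=10 xori  $r1, $r0, 10     | $r0=0 $r1=10 $r2=15 $r3=25 $r4=1

$r0=0 $r1=10 $r2=15 $r3=25 $r4=1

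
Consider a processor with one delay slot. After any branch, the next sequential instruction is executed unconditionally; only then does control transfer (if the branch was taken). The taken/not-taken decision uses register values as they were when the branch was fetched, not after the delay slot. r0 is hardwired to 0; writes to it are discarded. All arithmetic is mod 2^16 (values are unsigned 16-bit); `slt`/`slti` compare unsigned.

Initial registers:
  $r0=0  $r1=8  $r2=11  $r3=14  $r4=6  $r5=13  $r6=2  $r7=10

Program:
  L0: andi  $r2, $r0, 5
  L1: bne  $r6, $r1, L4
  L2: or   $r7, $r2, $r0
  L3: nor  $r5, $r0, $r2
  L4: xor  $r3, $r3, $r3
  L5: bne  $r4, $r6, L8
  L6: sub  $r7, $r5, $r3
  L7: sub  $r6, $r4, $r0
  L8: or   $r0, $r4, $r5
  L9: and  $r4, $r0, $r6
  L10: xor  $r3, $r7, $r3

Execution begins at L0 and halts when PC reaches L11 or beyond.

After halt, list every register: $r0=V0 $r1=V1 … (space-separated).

$r0=0 $r1=8 $r2=0 $r3=13 $r4=0 $r5=13 $r6=2 $r7=13

  step pc=0: andi  $r2, $r0, 5  regs=(0,8,0,14,6,13,2,10)
  step pc=1: bne  $r6, $r1, L4  cond=T  regs=(0,8,0,14,6,13,2,10)
  step pc=2: or   $r7, $r2, $r0  regs=(0,8,0,14,6,13,2,0)
  step pc=4: xor  $r3, $r3, $r3  regs=(0,8,0,0,6,13,2,0)
  step pc=5: bne  $r4, $r6, L8  cond=T  regs=(0,8,0,0,6,13,2,0)
  step pc=6: sub  $r7, $r5, $r3  regs=(0,8,0,0,6,13,2,13)
  step pc=8: or   $r0, $r4, $r5  regs=(0,8,0,0,6,13,2,13)
  step pc=9: and  $r4, $r0, $r6  regs=(0,8,0,0,0,13,2,13)
  step pc=10: xor  $r3, $r7, $r3  regs=(0,8,0,13,0,13,2,13)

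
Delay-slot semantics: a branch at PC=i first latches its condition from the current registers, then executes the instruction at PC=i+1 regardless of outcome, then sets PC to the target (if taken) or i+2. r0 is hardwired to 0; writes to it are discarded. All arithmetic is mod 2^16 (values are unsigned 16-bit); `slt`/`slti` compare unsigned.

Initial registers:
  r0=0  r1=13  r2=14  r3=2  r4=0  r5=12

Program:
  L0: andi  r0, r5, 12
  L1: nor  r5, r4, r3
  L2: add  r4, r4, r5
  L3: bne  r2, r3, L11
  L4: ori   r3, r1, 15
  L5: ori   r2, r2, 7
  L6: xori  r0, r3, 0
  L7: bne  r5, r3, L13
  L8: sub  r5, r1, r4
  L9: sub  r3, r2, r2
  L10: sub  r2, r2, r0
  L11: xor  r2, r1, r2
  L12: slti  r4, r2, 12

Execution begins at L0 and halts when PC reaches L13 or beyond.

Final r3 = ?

PC=0  andi  r0, r5, 12       | r0=0 r1=13 r2=14 r3=2 r4=0 r5=12
PC=1  nor  r5, r4, r3        | r0=0 r1=13 r2=14 r3=2 r4=0 r5=65533
PC=2  add  r4, r4, r5        | r0=0 r1=13 r2=14 r3=2 r4=65533 r5=65533
PC=3  bne  r2, r3, L11       | r0=0 r1=13 r2=14 r3=2 r4=65533 r5=65533  [TAKEN]
PC=4  ori   r3, r1, 15       | r0=0 r1=13 r2=14 r3=15 r4=65533 r5=65533
PC=11 xor  r2, r1, r2        | r0=0 r1=13 r2=3 r3=15 r4=65533 r5=65533
PC=12 slti  r4, r2, 12       | r0=0 r1=13 r2=3 r3=15 r4=1 r5=65533

15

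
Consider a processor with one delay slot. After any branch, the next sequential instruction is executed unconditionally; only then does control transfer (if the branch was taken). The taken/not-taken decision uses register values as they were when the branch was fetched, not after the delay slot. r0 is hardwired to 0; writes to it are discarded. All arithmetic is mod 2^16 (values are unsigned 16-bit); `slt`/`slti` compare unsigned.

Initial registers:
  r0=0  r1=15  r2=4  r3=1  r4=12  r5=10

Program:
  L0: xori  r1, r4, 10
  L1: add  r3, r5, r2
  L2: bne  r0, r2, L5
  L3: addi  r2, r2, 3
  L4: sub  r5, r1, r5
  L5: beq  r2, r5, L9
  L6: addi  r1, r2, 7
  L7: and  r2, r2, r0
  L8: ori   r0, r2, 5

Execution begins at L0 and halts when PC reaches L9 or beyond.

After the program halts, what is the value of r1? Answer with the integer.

#0 xori  r1, r4, 10 ; 0/6/4/1/12/10
#1 add  r3, r5, r2 ; 0/6/4/14/12/10
#2 bne  r0, r2, L5 ; 0/6/4/14/12/10 ; →target
#3 addi  r2, r2, 3 ; 0/6/7/14/12/10
#5 beq  r2, r5, L9 ; 0/6/7/14/12/10 ; →fallthru
#6 addi  r1, r2, 7 ; 0/14/7/14/12/10
#7 and  r2, r2, r0 ; 0/14/0/14/12/10
#8 ori   r0, r2, 5 ; 0/14/0/14/12/10

14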